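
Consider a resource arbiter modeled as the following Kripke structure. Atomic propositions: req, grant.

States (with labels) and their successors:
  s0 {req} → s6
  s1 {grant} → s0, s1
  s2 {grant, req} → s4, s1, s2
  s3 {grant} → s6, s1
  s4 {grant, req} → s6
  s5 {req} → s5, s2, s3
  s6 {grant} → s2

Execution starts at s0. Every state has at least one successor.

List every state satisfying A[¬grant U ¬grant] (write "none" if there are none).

{s0, s5}

States satisfying ¬grant: {s0, s5}.
States satisfying A[¬grant U ¬grant]: {s0, s5}.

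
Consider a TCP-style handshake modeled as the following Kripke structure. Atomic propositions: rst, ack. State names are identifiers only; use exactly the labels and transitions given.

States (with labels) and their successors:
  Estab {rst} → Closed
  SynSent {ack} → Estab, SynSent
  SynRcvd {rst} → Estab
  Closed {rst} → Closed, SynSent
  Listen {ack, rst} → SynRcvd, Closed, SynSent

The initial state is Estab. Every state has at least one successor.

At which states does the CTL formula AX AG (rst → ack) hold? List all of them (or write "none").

none

States satisfying AG (rst → ack): ∅.
States satisfying AX AG (rst → ack): ∅.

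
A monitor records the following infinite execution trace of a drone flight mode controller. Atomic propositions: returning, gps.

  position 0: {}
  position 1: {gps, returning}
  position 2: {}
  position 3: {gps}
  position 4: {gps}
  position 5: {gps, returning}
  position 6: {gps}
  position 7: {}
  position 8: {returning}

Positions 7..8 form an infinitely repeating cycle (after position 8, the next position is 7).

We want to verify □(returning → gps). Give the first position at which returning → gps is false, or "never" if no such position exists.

8

Check returning → gps at each position in order: 0 ✓, 1 ✓, 2 ✓, 3 ✓, 4 ✓, 5 ✓, 6 ✓, 7 ✓.
At position 8 the labels are {returning}, so returning → gps is false there. This is the first violation.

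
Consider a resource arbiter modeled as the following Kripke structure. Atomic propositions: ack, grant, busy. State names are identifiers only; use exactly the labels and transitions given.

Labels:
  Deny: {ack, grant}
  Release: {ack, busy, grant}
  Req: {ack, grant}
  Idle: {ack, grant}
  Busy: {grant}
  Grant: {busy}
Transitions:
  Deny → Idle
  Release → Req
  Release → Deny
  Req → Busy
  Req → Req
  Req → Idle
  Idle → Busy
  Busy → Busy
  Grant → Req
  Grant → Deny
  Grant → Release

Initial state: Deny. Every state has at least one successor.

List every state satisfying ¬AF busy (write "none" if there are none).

States satisfying busy: {Release, Grant}.
States satisfying AF busy: {Release, Grant}.
States satisfying ¬AF busy: {Deny, Req, Idle, Busy}.

{Deny, Req, Idle, Busy}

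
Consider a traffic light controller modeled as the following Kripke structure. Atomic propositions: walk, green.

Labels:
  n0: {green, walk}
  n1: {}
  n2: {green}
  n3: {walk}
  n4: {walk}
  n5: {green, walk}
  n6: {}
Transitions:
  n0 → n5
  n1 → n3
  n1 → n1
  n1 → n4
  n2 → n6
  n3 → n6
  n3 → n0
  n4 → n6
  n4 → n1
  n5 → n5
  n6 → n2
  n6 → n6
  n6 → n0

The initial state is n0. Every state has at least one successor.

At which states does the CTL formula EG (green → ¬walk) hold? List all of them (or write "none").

{n1, n2, n3, n4, n6}

States satisfying green → ¬walk: {n1, n2, n3, n4, n6}.
States satisfying EG (green → ¬walk): {n1, n2, n3, n4, n6}.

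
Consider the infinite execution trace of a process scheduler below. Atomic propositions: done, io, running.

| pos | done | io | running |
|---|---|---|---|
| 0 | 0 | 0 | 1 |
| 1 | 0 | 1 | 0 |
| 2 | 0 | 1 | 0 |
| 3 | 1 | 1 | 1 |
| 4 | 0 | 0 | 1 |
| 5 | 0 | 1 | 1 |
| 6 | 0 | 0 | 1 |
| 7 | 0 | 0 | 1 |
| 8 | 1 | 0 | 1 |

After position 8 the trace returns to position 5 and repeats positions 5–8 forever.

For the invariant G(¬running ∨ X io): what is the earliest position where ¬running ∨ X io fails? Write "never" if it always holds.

3

Check ¬running ∨ X io at each position in order: 0 ✓, 1 ✓, 2 ✓.
At position 3 the labels are {done, io, running} and the next position 4 has {running}, so ¬running ∨ X io is false there. This is the first violation.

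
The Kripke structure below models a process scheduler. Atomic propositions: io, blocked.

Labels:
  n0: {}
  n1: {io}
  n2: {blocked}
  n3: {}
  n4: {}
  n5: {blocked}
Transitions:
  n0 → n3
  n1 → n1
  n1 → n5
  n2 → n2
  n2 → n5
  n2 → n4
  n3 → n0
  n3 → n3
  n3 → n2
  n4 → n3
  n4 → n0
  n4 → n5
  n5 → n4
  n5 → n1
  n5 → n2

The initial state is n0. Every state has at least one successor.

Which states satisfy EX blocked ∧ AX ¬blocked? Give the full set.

none

States satisfying blocked: {n2, n5}.
States satisfying EX blocked: {n1, n2, n3, n4, n5}.
States satisfying ¬blocked: {n0, n1, n3, n4}.
States satisfying AX ¬blocked: {n0}.
States satisfying EX blocked ∧ AX ¬blocked: ∅.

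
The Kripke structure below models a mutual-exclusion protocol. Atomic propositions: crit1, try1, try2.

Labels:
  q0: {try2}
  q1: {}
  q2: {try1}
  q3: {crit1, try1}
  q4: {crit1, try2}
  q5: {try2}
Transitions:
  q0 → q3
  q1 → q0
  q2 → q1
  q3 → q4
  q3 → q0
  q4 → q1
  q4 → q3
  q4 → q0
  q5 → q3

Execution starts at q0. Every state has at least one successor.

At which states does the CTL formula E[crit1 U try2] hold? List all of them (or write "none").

{q0, q3, q4, q5}

States satisfying crit1: {q3, q4}.
States satisfying try2: {q0, q4, q5}.
States satisfying E[crit1 U try2]: {q0, q3, q4, q5}.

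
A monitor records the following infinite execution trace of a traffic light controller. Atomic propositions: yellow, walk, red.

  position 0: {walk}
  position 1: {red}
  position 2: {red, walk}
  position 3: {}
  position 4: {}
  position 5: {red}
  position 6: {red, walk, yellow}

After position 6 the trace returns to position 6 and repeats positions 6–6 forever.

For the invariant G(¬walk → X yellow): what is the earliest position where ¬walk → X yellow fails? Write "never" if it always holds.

Check ¬walk → X yellow at each position in order: 0 ✓.
At position 1 the labels are {red} and the next position 2 has {red, walk}, so ¬walk → X yellow is false there. This is the first violation.

1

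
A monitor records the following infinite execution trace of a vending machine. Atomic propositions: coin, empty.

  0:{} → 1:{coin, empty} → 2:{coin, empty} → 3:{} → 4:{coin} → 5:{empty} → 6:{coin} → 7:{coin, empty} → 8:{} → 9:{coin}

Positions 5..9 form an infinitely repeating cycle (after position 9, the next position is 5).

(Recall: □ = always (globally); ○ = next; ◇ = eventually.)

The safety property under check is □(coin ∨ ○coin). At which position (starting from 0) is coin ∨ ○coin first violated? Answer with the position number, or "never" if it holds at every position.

never

coin ∨ ○coin holds at every position 0..9, and those are all the positions the trace ever visits, so the invariant □(coin ∨ ○coin) is never violated.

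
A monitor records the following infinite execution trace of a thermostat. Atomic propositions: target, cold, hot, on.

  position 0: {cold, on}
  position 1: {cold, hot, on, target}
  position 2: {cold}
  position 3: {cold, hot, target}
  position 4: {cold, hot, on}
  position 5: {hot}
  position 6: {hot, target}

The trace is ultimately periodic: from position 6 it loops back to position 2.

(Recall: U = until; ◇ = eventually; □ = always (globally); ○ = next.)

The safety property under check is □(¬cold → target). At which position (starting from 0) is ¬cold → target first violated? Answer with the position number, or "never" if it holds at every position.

5

Check ¬cold → target at each position in order: 0 ✓, 1 ✓, 2 ✓, 3 ✓, 4 ✓.
At position 5 the labels are {hot}, so ¬cold → target is false there. This is the first violation.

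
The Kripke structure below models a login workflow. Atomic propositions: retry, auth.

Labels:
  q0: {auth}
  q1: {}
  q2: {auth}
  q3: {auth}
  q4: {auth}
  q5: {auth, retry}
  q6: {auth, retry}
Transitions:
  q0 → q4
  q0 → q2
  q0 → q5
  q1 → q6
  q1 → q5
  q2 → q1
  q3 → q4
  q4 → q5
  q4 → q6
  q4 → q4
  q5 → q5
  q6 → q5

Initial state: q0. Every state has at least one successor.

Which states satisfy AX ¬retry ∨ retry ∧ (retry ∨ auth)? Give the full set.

States satisfying ¬retry: {q0, q1, q2, q3, q4}.
States satisfying AX ¬retry: {q2, q3}.
States satisfying retry ∨ auth: {q0, q2, q3, q4, q5, q6}.
States satisfying retry ∧ (retry ∨ auth): {q5, q6}.
States satisfying AX ¬retry ∨ retry ∧ (retry ∨ auth): {q2, q3, q5, q6}.

{q2, q3, q5, q6}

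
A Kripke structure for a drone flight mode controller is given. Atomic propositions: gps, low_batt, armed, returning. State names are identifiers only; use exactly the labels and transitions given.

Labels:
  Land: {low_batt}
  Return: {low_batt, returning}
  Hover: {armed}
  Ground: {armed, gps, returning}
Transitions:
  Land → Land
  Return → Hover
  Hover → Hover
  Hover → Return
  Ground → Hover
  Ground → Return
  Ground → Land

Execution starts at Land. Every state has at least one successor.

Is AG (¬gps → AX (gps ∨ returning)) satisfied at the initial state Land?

Violated

States satisfying ¬gps → AX (gps ∨ returning): {Ground}.
States satisfying AG (¬gps → AX (gps ∨ returning)): ∅.
Land is reachable from Land and violates ¬gps → AX (gps ∨ returning), so AG fails at Land.
Land ∉ Sat(AG (¬gps → AX (gps ∨ returning))).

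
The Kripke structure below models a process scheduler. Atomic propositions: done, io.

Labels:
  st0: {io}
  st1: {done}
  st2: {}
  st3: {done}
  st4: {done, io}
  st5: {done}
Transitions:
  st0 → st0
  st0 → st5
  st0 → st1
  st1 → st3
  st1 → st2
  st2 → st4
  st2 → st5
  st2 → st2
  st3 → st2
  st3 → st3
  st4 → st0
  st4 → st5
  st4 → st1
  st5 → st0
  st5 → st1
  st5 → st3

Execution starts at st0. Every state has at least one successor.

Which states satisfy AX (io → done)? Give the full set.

States satisfying io → done: {st1, st2, st3, st4, st5}.
States satisfying AX (io → done): {st1, st2, st3}.

{st1, st2, st3}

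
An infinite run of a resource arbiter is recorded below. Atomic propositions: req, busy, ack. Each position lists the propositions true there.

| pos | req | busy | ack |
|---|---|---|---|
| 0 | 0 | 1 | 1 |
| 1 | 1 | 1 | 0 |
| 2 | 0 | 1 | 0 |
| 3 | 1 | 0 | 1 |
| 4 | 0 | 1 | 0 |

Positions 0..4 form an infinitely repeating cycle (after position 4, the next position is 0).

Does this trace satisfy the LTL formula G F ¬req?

F ¬req holds at every position 0..4, and those are all positions ever visited, so G F ¬req holds.

Satisfied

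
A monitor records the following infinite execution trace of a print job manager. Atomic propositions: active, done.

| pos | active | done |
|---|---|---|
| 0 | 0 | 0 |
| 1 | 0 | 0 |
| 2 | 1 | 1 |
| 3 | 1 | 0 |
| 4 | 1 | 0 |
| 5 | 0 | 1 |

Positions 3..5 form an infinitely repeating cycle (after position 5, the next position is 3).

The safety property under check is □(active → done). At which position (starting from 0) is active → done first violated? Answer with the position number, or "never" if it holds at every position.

Check active → done at each position in order: 0 ✓, 1 ✓, 2 ✓.
At position 3 the labels are {active}, so active → done is false there. This is the first violation.

3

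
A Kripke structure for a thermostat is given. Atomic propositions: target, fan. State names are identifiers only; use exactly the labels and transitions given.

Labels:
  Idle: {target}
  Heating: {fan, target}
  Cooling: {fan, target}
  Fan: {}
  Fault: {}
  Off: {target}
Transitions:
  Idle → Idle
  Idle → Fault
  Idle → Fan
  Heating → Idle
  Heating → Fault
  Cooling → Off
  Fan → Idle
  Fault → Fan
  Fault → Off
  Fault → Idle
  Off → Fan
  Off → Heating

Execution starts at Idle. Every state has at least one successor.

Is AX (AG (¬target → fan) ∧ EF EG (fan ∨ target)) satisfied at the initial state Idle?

States satisfying AG (¬target → fan) ∧ EF EG (fan ∨ target): ∅.
States satisfying AX (AG (¬target → fan) ∧ EF EG (fan ∨ target)): ∅.
Idle ∉ Sat(AX (AG (¬target → fan) ∧ EF EG (fan ∨ target))).

No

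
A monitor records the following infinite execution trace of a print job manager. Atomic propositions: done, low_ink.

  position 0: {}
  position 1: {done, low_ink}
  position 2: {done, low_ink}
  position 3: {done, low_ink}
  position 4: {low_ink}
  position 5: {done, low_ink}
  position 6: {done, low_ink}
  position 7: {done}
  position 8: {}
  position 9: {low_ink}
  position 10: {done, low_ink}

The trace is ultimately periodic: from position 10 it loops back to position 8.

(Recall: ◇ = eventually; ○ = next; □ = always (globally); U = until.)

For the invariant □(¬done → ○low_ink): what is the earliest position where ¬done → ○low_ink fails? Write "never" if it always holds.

¬done → ○low_ink holds at every position 0..10, and those are all the positions the trace ever visits, so the invariant □(¬done → ○low_ink) is never violated.

never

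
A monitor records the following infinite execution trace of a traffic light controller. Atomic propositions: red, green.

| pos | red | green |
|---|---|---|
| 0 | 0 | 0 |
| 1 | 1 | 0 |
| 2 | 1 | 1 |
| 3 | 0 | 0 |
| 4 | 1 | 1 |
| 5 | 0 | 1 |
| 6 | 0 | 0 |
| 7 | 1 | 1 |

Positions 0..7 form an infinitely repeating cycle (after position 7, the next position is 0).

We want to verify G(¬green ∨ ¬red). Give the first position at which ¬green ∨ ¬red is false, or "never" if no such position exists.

2

Check ¬green ∨ ¬red at each position in order: 0 ✓, 1 ✓.
At position 2 the labels are {green, red}, so ¬green ∨ ¬red is false there. This is the first violation.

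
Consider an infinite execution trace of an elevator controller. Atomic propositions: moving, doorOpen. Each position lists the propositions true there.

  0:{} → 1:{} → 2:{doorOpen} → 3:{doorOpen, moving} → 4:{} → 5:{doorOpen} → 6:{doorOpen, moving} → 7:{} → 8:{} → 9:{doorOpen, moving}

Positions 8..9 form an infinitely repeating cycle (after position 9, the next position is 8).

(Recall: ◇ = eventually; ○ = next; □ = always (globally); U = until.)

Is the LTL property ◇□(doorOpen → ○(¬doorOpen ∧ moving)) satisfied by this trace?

No

□(doorOpen → ○(¬doorOpen ∧ moving)) is false at every position 0..9, so it never becomes true and ◇□(doorOpen → ○(¬doorOpen ∧ moving)) fails.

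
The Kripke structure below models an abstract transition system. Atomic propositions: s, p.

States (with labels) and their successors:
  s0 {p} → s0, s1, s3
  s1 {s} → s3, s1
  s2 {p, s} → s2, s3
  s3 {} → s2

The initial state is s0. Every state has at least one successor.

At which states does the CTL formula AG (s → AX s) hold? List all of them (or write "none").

States satisfying s → AX s: {s0, s3}.
States satisfying AG (s → AX s): ∅.

none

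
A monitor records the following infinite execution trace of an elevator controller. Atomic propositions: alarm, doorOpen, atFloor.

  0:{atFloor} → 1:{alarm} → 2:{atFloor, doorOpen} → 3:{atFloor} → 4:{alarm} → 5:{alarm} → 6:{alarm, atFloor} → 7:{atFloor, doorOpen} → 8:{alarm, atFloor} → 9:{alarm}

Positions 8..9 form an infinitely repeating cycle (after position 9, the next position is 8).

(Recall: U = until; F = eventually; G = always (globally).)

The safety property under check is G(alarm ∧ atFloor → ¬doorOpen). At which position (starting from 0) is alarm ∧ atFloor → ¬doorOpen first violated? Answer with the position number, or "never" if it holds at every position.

alarm ∧ atFloor → ¬doorOpen holds at every position 0..9, and those are all the positions the trace ever visits, so the invariant G(alarm ∧ atFloor → ¬doorOpen) is never violated.

never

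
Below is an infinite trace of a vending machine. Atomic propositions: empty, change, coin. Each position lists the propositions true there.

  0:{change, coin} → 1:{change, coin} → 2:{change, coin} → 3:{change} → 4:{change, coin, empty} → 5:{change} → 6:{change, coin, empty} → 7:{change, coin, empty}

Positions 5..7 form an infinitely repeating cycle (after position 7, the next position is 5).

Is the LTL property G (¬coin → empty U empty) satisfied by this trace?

¬coin → empty U empty must hold at every position from 0 onward. It fails at position 3, so G (¬coin → empty U empty) is false.
Positions where ¬coin holds: 3, 5.
Check empty U empty at each: 3→fails, 5→fails.

Violated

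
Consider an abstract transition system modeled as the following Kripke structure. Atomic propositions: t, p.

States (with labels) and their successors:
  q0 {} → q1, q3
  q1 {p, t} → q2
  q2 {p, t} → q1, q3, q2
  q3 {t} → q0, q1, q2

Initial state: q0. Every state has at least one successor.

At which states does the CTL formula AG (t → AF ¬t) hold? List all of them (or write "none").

States satisfying t → AF ¬t: {q0}.
States satisfying AG (t → AF ¬t): ∅.

none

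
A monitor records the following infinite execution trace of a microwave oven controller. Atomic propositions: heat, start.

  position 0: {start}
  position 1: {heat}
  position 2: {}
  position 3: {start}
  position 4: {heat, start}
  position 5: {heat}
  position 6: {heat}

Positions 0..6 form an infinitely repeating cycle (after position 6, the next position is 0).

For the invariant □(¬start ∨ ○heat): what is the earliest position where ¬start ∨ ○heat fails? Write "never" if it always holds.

¬start ∨ ○heat holds at every position 0..6, and those are all the positions the trace ever visits, so the invariant □(¬start ∨ ○heat) is never violated.

never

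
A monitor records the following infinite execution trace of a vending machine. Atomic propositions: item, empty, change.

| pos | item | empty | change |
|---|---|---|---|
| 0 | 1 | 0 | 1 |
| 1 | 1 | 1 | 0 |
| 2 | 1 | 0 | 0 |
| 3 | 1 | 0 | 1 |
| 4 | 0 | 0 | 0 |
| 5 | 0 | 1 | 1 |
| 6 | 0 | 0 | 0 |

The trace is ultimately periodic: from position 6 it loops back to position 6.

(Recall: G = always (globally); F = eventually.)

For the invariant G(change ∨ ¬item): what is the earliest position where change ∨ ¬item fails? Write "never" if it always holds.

Check change ∨ ¬item at each position in order: 0 ✓.
At position 1 the labels are {empty, item}, so change ∨ ¬item is false there. This is the first violation.

1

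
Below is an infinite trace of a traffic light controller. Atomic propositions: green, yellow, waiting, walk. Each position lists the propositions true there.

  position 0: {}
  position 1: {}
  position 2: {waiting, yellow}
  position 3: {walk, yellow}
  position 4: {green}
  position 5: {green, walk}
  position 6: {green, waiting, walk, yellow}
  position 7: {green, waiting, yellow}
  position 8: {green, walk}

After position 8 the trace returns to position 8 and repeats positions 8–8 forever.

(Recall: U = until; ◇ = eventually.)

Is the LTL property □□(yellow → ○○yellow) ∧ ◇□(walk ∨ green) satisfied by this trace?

Violated

□(yellow → ○○yellow) must hold at every position from 0 onward. It fails at position 0, so □□(yellow → ○○yellow) is false.
□(walk ∨ green) holds at position 3, which is reachable from 0, so ◇□(walk ∨ green) holds.
At position 0: □□(yellow → ○○yellow) is false; ◇□(walk ∨ green) is true; so □□(yellow → ○○yellow) ∧ ◇□(walk ∨ green) is false.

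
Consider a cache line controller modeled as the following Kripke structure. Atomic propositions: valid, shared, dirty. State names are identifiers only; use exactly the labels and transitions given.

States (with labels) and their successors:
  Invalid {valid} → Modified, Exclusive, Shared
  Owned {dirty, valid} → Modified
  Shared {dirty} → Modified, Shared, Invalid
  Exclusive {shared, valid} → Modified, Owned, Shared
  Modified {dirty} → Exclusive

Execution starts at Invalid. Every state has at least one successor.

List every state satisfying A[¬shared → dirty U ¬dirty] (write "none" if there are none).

States satisfying ¬shared → dirty: {Owned, Shared, Exclusive, Modified}.
States satisfying ¬dirty: {Invalid, Exclusive}.
States satisfying A[¬shared → dirty U ¬dirty]: {Invalid, Owned, Exclusive, Modified}.

{Invalid, Owned, Exclusive, Modified}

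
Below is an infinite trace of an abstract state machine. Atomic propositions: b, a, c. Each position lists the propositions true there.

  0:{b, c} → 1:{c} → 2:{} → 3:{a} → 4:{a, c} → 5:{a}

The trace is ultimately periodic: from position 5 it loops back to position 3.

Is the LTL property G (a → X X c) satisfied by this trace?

a → X X c must hold at every position from 0 onward. It fails at position 3, so G (a → X X c) is false.
Positions where a holds: 3, 4, 5.
Check X X c at each: 3→fails, 4→fails, 5→ok.

No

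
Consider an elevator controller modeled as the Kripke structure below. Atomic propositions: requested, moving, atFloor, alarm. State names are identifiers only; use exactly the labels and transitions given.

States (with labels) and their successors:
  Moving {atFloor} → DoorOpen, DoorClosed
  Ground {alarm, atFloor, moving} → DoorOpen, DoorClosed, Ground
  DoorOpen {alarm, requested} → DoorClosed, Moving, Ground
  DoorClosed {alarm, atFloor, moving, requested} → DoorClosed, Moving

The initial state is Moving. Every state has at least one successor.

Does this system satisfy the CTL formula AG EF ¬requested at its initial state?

States satisfying EF ¬requested: {Moving, Ground, DoorOpen, DoorClosed}.
States satisfying AG EF ¬requested: {Moving, Ground, DoorOpen, DoorClosed}.
Every state reachable from Moving satisfies EF ¬requested.
Moving ∈ Sat(AG EF ¬requested).

Satisfied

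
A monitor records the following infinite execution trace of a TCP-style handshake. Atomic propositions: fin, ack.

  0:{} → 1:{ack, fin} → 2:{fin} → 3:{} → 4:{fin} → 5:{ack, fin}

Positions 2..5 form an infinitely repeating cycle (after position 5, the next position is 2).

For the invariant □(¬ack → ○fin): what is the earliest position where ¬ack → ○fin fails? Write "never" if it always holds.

2

Check ¬ack → ○fin at each position in order: 0 ✓, 1 ✓.
At position 2 the labels are {fin} and the next position 3 has {}, so ¬ack → ○fin is false there. This is the first violation.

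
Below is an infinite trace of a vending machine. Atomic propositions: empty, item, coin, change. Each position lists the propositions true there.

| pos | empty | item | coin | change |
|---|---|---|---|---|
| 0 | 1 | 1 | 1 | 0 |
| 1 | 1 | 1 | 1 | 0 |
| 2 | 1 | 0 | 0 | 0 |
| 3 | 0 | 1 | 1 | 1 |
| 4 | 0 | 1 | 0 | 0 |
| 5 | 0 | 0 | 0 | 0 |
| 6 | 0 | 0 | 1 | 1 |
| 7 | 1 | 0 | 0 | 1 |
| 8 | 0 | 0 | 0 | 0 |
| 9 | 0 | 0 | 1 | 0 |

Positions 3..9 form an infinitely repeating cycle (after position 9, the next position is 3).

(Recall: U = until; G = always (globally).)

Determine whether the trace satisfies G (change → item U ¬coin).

change → item U ¬coin must hold at every position from 0 onward. It fails at position 6, so G (change → item U ¬coin) is false.
Positions where change holds: 3, 6, 7.
Check item U ¬coin at each: 3→ok, 6→fails, 7→ok.

No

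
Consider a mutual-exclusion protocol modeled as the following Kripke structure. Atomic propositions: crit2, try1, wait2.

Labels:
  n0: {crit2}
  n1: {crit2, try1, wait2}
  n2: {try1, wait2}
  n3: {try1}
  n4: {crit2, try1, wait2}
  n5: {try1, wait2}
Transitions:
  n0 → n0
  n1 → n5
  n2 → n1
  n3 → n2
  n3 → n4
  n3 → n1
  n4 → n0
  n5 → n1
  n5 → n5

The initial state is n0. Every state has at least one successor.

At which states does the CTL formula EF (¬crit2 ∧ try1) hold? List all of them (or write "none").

{n1, n2, n3, n5}

States satisfying ¬crit2 ∧ try1: {n2, n3, n5}.
States satisfying EF (¬crit2 ∧ try1): {n1, n2, n3, n5}.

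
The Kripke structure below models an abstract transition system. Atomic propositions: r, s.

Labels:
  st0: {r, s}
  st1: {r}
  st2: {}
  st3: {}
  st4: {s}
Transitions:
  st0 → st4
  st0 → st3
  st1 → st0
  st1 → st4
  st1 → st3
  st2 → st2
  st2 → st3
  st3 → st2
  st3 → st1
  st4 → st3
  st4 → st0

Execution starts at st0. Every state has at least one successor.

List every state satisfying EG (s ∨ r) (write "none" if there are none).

States satisfying s ∨ r: {st0, st1, st4}.
States satisfying EG (s ∨ r): {st0, st1, st4}.

{st0, st1, st4}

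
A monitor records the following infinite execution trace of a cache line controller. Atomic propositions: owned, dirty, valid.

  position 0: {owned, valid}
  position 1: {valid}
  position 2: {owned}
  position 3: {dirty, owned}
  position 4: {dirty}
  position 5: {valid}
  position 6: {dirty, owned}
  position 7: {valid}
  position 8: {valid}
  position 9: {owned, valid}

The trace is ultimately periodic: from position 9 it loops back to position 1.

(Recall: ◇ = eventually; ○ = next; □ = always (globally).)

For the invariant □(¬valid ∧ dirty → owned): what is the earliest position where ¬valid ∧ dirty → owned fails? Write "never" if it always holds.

Check ¬valid ∧ dirty → owned at each position in order: 0 ✓, 1 ✓, 2 ✓, 3 ✓.
At position 4 the labels are {dirty}, so ¬valid ∧ dirty → owned is false there. This is the first violation.

4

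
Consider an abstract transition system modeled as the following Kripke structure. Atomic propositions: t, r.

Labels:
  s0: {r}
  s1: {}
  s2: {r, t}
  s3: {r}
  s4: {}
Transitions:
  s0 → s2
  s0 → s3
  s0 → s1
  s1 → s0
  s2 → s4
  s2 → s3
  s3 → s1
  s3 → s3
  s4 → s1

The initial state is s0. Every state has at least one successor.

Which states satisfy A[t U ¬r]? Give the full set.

States satisfying t: {s2}.
States satisfying ¬r: {s1, s4}.
States satisfying A[t U ¬r]: {s1, s4}.

{s1, s4}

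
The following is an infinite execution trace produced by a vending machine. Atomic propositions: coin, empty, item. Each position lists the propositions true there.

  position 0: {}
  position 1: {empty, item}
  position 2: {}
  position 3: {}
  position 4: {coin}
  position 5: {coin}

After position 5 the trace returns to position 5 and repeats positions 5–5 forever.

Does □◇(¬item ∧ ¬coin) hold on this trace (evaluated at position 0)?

◇(¬item ∧ ¬coin) must hold at every position from 0 onward. It fails at position 4, so □◇(¬item ∧ ¬coin) is false.

No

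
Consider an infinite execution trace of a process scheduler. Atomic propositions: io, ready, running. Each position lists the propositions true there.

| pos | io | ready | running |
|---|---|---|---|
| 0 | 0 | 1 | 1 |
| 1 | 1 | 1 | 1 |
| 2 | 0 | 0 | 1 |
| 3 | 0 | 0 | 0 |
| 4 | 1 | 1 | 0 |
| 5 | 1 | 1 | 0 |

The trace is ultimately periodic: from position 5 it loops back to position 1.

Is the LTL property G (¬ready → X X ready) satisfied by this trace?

¬ready → X X ready holds at every position 0..5, and those are all positions ever visited, so G (¬ready → X X ready) holds.
Positions where ¬ready holds: 2, 3.
Check X X ready at each: 2→ok, 3→ok.

Yes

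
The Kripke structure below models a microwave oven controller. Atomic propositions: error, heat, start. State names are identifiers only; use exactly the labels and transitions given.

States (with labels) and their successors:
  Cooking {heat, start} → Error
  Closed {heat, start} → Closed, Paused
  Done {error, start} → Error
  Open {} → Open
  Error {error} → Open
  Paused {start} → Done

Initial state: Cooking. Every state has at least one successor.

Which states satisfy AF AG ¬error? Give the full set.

States satisfying AG ¬error: {Open}.
States satisfying AF AG ¬error: {Cooking, Done, Open, Error, Paused}.

{Cooking, Done, Open, Error, Paused}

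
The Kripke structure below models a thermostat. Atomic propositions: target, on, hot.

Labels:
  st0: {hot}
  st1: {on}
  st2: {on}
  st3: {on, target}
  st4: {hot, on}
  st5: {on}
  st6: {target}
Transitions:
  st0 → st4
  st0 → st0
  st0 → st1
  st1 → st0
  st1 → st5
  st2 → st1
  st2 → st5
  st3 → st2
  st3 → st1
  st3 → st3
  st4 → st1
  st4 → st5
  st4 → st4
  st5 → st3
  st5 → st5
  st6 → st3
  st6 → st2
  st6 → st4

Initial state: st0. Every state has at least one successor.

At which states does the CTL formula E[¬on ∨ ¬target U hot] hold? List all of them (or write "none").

{st0, st1, st2, st4, st6}

States satisfying ¬on ∨ ¬target: {st0, st1, st2, st4, st5, st6}.
States satisfying hot: {st0, st4}.
States satisfying E[¬on ∨ ¬target U hot]: {st0, st1, st2, st4, st6}.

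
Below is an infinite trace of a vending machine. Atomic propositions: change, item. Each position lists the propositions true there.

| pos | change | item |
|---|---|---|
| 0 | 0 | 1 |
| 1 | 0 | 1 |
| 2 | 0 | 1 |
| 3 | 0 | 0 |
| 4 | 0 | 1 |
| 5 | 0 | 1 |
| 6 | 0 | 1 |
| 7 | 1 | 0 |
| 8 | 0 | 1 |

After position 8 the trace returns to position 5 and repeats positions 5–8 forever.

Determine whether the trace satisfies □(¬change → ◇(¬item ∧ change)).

¬change → ◇(¬item ∧ change) holds at every position 0..8, and those are all positions ever visited, so □(¬change → ◇(¬item ∧ change)) holds.
Positions where ¬change holds: 0, 1, 2, 3, 4, 5, 6, 8.
Check ◇(¬item ∧ change) at each: 0→ok, 1→ok, 2→ok, 3→ok, 4→ok, 5→ok, 6→ok, 8→ok.

Holds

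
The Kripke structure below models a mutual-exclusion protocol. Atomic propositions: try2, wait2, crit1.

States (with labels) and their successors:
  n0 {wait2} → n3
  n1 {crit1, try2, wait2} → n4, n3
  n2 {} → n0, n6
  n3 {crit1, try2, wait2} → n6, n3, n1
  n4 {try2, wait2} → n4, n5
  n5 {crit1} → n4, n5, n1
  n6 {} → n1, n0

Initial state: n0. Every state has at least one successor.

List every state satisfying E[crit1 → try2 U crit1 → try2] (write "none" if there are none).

{n0, n1, n2, n3, n4, n6}

States satisfying crit1 → try2: {n0, n1, n2, n3, n4, n6}.
States satisfying E[crit1 → try2 U crit1 → try2]: {n0, n1, n2, n3, n4, n6}.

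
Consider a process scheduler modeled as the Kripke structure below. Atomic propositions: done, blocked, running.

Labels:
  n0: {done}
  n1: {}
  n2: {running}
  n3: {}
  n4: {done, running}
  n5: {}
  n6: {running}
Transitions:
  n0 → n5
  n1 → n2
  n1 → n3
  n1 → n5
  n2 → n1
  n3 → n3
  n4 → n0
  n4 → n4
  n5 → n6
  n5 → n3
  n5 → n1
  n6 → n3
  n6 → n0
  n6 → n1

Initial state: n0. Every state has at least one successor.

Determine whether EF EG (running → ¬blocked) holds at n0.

Holds

States satisfying EG (running → ¬blocked): {n0, n1, n2, n3, n4, n5, n6}.
States satisfying EF EG (running → ¬blocked): {n0, n1, n2, n3, n4, n5, n6}.
Some path from n0 reaches a state where EG (running → ¬blocked) holds.
n0 ∈ Sat(EF EG (running → ¬blocked)).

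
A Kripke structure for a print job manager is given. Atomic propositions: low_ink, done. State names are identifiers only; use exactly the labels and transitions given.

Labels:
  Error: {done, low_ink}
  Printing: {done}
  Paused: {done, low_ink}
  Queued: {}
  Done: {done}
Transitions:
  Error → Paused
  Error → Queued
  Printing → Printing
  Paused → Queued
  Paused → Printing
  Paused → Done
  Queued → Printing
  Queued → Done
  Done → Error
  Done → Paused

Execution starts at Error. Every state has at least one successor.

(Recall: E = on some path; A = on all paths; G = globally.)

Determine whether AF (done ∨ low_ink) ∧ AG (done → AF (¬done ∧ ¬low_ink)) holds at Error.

Violated

States satisfying done ∨ low_ink: {Error, Printing, Paused, Done}.
States satisfying AF (done ∨ low_ink): {Error, Printing, Paused, Queued, Done}.
States satisfying done → AF (¬done ∧ ¬low_ink): {Queued}.
States satisfying AG (done → AF (¬done ∧ ¬low_ink)): ∅.
States satisfying AF (done ∨ low_ink) ∧ AG (done → AF (¬done ∧ ¬low_ink)): ∅.
Error ∉ Sat(AF (done ∨ low_ink) ∧ AG (done → AF (¬done ∧ ¬low_ink))).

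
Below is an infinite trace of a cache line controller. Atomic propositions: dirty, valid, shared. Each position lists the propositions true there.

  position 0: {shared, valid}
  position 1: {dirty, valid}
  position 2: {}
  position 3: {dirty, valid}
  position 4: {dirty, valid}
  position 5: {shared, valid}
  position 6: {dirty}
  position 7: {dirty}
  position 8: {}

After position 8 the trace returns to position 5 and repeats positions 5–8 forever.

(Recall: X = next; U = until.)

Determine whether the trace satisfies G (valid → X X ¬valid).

Does not hold

valid → X X ¬valid must hold at every position from 0 onward. It fails at position 1, so G (valid → X X ¬valid) is false.
Positions where valid holds: 0, 1, 3, 4, 5.
Check X X ¬valid at each: 0→ok, 1→fails, 3→fails, 4→ok, 5→ok.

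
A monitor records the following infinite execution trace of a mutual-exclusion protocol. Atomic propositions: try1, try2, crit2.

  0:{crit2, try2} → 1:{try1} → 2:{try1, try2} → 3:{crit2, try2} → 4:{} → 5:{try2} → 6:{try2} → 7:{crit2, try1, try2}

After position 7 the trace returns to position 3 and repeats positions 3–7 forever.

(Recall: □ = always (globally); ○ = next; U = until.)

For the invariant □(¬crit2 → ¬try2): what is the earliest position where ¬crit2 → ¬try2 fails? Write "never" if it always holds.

Check ¬crit2 → ¬try2 at each position in order: 0 ✓, 1 ✓.
At position 2 the labels are {try1, try2}, so ¬crit2 → ¬try2 is false there. This is the first violation.

2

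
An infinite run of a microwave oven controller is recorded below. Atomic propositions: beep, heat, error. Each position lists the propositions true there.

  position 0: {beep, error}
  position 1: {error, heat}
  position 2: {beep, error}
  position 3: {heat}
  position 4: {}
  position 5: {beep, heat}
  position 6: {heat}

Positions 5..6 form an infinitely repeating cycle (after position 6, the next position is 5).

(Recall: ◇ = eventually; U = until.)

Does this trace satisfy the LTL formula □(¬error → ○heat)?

No

¬error → ○heat must hold at every position from 0 onward. It fails at position 3, so □(¬error → ○heat) is false.
Positions where ¬error holds: 3, 4, 5, 6.
Check ○heat at each: 3→fails, 4→ok, 5→ok, 6→ok.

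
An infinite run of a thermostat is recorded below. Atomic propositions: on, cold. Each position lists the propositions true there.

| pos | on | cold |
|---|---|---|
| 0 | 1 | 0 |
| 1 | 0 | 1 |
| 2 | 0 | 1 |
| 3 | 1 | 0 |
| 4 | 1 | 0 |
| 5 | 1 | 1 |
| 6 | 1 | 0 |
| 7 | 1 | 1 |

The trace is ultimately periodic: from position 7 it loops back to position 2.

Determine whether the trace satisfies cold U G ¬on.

Walking from position 0: at position 0, G ¬on has not yet held and cold fails, so cold U G ¬on is false.

No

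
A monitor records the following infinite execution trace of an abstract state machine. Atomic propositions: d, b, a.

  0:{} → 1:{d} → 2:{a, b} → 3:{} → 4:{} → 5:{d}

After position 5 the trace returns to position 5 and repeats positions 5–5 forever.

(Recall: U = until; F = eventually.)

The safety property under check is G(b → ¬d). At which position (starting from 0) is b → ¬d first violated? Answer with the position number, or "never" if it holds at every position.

b → ¬d holds at every position 0..5, and those are all the positions the trace ever visits, so the invariant G(b → ¬d) is never violated.

never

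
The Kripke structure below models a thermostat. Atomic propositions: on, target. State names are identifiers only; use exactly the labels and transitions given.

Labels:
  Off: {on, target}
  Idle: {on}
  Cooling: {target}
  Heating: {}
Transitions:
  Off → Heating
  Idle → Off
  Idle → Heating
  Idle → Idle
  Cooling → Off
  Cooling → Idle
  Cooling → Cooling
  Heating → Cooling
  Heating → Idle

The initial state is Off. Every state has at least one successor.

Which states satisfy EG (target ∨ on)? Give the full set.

States satisfying target ∨ on: {Off, Idle, Cooling}.
States satisfying EG (target ∨ on): {Idle, Cooling}.

{Idle, Cooling}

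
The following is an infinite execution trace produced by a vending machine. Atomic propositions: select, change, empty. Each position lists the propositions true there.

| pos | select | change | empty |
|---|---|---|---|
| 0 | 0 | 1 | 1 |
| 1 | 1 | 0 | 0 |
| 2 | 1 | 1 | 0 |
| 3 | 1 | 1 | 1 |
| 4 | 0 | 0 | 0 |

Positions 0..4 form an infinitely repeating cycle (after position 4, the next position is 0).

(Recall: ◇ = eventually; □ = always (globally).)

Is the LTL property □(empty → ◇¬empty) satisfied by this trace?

empty → ◇¬empty holds at every position 0..4, and those are all positions ever visited, so □(empty → ◇¬empty) holds.
Positions where empty holds: 0, 3.
Check ◇¬empty at each: 0→ok, 3→ok.

Holds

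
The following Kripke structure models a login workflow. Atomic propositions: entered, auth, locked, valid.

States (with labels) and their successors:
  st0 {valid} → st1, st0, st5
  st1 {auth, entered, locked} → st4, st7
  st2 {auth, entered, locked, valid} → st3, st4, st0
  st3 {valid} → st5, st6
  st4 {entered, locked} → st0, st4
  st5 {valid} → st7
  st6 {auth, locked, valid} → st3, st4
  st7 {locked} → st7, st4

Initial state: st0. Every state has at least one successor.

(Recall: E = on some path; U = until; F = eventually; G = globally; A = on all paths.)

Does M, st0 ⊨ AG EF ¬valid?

States satisfying EF ¬valid: {st0, st1, st2, st3, st4, st5, st6, st7}.
States satisfying AG EF ¬valid: {st0, st1, st2, st3, st4, st5, st6, st7}.
Every state reachable from st0 satisfies EF ¬valid.
st0 ∈ Sat(AG EF ¬valid).

Satisfied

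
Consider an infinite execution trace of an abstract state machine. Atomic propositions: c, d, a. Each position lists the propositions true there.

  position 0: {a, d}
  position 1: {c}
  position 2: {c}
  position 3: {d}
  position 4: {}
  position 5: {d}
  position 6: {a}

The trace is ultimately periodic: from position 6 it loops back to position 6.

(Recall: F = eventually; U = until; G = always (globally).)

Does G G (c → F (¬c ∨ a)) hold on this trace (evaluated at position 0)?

G (c → F (¬c ∨ a)) holds at every position 0..6, and those are all positions ever visited, so G G (c → F (¬c ∨ a)) holds.

Holds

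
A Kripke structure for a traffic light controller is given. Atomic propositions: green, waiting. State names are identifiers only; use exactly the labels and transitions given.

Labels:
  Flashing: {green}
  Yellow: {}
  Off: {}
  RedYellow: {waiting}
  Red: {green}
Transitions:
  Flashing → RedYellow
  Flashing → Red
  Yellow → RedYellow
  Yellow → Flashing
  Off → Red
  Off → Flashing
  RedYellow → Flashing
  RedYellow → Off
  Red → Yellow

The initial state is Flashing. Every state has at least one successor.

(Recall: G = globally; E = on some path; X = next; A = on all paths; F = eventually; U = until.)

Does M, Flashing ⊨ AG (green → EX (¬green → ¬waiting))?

Holds

States satisfying green → EX (¬green → ¬waiting): {Flashing, Yellow, Off, RedYellow, Red}.
States satisfying AG (green → EX (¬green → ¬waiting)): {Flashing, Yellow, Off, RedYellow, Red}.
Every state reachable from Flashing satisfies green → EX (¬green → ¬waiting).
Flashing ∈ Sat(AG (green → EX (¬green → ¬waiting))).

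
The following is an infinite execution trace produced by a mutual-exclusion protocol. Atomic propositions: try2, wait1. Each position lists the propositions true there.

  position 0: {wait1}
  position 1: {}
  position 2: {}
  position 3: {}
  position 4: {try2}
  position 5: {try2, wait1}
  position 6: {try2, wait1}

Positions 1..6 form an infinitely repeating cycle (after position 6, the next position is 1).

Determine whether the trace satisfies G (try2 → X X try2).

try2 → X X try2 must hold at every position from 0 onward. It fails at position 5, so G (try2 → X X try2) is false.
Positions where try2 holds: 4, 5, 6.
Check X X try2 at each: 4→ok, 5→fails, 6→fails.

No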